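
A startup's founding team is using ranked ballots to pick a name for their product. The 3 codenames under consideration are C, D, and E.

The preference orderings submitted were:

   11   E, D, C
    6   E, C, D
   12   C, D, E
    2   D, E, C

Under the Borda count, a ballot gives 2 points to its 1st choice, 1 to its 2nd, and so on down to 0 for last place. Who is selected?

E

Borda scores:
  C: 11·0 + 6·1 + 12·2 + 2·0 = 30
  D: 11·1 + 6·0 + 12·1 + 2·2 = 27
  E: 11·2 + 6·2 + 12·0 + 2·1 = 36
E has the highest total.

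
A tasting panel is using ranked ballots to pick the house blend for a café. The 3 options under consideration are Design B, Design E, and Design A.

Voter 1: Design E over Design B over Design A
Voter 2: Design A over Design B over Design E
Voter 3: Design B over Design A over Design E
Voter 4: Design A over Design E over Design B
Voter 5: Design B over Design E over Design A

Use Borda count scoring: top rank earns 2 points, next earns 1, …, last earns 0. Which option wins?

Borda scores:
  Design B: 1 + 1 + 2 + 0 + 2 = 6
  Design E: 2 + 0 + 0 + 1 + 1 = 4
  Design A: 0 + 2 + 1 + 2 + 0 = 5
Design B has the highest total.

Design B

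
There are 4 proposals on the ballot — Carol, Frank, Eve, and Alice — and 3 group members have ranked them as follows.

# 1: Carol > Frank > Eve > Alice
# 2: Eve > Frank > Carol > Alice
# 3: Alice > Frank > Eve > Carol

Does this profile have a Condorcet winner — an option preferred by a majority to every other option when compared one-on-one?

Head-to-head results (3 voters total):
Carol vs Frank: Frank wins 2–1.
Carol vs Eve: Eve wins 2–1.
Carol vs Alice: Carol wins 2–1.
Frank vs Eve: Frank wins 2–1.
Frank vs Alice: Frank wins 2–1.
Eve vs Alice: Eve wins 2–1.
Frank beats each rival — Carol (2–1), Eve (2–1), Alice (2–1) — so Frank is the Condorcet winner.

Yes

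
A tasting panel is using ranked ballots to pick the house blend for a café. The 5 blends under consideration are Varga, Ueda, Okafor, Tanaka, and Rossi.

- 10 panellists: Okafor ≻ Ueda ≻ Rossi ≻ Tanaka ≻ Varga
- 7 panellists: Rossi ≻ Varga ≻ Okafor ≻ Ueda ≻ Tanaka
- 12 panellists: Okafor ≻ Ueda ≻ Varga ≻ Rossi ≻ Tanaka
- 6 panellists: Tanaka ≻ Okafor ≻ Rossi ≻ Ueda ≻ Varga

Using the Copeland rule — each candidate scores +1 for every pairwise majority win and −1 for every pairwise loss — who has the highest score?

Okafor

Pairwise results:
  Varga vs Ueda: Ueda wins 28–7.
  Varga vs Okafor: Okafor wins 28–7.
  Varga vs Tanaka: Varga wins 19–16.
  Varga vs Rossi: Rossi wins 23–12.
  Ueda vs Okafor: Okafor wins 35–0.
  Ueda vs Tanaka: Ueda wins 29–6.
  Ueda vs Rossi: Ueda wins 22–13.
  Okafor vs Tanaka: Okafor wins 29–6.
  Okafor vs Rossi: Okafor wins 28–7.
  Tanaka vs Rossi: Rossi wins 29–6.
Copeland scores (wins − losses):
  Varga: 1 − 3 = -2
  Ueda: 3 − 1 = 2
  Okafor: 4 − 0 = 4
  Tanaka: 0 − 4 = -4
  Rossi: 2 − 2 = 0
Okafor has the best Copeland score.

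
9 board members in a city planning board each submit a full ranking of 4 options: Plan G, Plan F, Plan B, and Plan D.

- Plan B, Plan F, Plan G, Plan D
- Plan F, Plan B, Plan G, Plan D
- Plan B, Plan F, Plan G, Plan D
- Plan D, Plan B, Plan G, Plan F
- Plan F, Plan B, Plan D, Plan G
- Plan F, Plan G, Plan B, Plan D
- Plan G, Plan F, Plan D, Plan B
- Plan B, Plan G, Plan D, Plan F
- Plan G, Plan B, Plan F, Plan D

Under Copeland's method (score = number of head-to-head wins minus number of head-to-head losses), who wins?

Pairwise results:
  Plan G vs Plan F: Plan F wins 5–4.
  Plan G vs Plan B: Plan B wins 6–3.
  Plan G vs Plan D: Plan G wins 7–2.
  Plan F vs Plan B: Plan B wins 5–4.
  Plan F vs Plan D: Plan F wins 7–2.
  Plan B vs Plan D: Plan B wins 7–2.
Copeland scores (wins − losses):
  Plan G: 1 − 2 = -1
  Plan F: 2 − 1 = 1
  Plan B: 3 − 0 = 3
  Plan D: 0 − 3 = -3
Plan B has the best Copeland score.

Plan B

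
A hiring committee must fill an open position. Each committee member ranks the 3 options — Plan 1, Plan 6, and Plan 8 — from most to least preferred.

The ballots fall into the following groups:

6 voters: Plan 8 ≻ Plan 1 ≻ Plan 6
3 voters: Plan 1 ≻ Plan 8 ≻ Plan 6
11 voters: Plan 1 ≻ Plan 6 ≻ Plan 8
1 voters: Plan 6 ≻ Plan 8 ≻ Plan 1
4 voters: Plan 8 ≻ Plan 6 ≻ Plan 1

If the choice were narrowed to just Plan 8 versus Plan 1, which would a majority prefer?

Plan 1

Ballots ranking Plan 8 above Plan 1: 6+1+4 = 11.
Ballots ranking Plan 1 above Plan 8: 3+11 = 14.
Plan 1 wins the head-to-head, 14–11.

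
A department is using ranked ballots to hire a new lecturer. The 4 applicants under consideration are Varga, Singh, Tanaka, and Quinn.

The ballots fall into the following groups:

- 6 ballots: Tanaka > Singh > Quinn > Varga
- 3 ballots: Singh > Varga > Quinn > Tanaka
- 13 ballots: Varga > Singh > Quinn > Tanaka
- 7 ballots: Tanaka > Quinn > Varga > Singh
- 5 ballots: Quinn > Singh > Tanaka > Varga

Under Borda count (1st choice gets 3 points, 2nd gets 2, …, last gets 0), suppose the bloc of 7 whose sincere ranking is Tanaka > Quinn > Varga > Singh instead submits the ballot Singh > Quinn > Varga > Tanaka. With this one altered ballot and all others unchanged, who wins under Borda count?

Singh

Borda totals with the altered ballot: Varga 52, Singh 78, Tanaka 23, Quinn 51.
The winner is unchanged: still Singh.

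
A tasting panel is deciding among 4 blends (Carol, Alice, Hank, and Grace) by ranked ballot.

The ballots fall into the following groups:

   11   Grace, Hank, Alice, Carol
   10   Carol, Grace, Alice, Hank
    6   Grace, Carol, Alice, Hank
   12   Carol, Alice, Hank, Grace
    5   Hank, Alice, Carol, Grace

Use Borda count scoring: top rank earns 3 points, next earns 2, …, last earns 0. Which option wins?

Borda scores:
  Carol: 11·0 + 10·3 + 6·2 + 12·3 + 5·1 = 83
  Alice: 11·1 + 10·1 + 6·1 + 12·2 + 5·2 = 61
  Hank: 11·2 + 10·0 + 6·0 + 12·1 + 5·3 = 49
  Grace: 11·3 + 10·2 + 6·3 + 12·0 + 5·0 = 71
Carol has the highest total.

Carol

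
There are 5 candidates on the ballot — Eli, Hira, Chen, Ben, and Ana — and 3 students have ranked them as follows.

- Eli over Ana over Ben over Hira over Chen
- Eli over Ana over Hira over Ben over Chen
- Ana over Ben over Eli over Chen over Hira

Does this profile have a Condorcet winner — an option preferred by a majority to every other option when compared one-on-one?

Yes

Head-to-head results (3 voters total):
Eli vs Hira: Eli wins 3–0.
Eli vs Chen: Eli wins 3–0.
Eli vs Ben: Eli wins 2–1.
Eli vs Ana: Eli wins 2–1.
Hira vs Chen: Hira wins 2–1.
Hira vs Ben: Ben wins 2–1.
Hira vs Ana: Ana wins 3–0.
Chen vs Ben: Ben wins 3–0.
Chen vs Ana: Ana wins 3–0.
Ben vs Ana: Ana wins 3–0.
Eli beats each rival — Hira (3–0), Chen (3–0), Ben (2–1), Ana (2–1) — so Eli is the Condorcet winner.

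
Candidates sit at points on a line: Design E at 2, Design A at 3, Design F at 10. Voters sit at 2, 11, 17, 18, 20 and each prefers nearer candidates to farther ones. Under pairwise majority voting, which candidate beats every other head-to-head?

Design F

With single-peaked preferences on a line, the Condorcet winner is the candidate closest to the median voter.
The median voter (position 17) is closest to Design F at 10.
Check: Design F vs Design A — voters closer to Design F: 4 of 5.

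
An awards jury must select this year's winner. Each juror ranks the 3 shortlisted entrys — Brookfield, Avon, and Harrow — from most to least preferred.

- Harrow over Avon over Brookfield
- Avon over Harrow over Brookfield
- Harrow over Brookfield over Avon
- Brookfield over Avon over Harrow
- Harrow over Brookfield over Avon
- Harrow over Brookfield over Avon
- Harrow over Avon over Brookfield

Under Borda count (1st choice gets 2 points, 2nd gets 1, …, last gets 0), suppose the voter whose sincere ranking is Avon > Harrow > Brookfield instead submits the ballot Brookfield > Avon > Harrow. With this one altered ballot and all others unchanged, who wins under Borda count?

Harrow

Borda totals with the altered ballot: Brookfield 7, Avon 4, Harrow 10.
The winner is unchanged: still Harrow.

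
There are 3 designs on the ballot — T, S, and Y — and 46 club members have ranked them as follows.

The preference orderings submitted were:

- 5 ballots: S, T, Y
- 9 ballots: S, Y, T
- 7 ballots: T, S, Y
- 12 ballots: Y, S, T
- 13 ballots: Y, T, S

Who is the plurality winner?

Y

First-place vote totals:
  T: 7
  S: 14
  Y: 25
Y has the most first-place votes.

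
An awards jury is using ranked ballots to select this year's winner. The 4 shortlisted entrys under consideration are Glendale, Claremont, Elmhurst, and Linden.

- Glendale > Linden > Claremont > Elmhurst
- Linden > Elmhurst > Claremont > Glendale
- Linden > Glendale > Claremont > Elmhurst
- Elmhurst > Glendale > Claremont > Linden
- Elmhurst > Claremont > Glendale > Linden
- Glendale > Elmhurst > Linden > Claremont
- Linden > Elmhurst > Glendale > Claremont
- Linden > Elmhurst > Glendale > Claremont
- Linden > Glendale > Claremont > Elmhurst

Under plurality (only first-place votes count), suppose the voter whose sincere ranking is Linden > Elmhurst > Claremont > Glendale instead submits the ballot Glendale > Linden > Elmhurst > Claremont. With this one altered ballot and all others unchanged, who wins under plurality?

Linden

First-place totals with the altered ballot: Glendale 3, Claremont 0, Elmhurst 2, Linden 4.
The winner is unchanged: still Linden.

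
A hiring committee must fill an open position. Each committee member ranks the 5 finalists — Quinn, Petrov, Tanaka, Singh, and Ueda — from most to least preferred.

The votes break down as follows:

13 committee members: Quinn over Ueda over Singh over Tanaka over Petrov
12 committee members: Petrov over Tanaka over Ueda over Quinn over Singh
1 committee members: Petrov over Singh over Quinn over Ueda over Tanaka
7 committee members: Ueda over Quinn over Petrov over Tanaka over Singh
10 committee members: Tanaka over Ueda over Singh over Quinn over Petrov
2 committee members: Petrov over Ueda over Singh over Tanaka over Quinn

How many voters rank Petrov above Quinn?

15

Ballots ranking Petrov above Quinn: 12+1+2 = 15.
Ballots ranking Quinn above Petrov: 13+7+10 = 30.
So 15 of 45 voters prefer Petrov to Quinn.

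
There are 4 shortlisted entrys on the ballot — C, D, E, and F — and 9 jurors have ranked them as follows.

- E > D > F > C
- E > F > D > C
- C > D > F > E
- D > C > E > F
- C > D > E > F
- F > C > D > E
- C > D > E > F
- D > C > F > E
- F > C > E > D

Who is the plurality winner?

First-place vote totals:
  C: 3
  D: 2
  E: 2
  F: 2
C has the most first-place votes.

C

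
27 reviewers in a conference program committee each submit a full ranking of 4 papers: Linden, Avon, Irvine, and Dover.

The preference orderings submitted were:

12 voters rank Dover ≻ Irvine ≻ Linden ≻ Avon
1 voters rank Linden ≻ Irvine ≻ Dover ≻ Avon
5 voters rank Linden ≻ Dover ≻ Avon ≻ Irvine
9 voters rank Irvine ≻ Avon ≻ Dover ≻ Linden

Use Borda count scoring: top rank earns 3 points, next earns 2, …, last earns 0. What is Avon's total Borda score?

Borda scores:
  Linden: 12·1 + 3 + 5·3 + 9·0 = 30
  Avon: 12·0 + 0 + 5·1 + 9·2 = 23
  Irvine: 12·2 + 2 + 5·0 + 9·3 = 53
  Dover: 12·3 + 1 + 5·2 + 9·1 = 56

23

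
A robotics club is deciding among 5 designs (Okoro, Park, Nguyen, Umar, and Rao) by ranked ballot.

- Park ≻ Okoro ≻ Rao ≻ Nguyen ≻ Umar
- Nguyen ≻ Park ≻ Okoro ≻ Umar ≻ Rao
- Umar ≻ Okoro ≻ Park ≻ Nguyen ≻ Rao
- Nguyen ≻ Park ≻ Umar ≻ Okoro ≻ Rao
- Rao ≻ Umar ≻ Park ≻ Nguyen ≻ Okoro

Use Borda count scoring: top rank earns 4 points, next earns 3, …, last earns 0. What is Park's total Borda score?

Borda scores:
  Okoro: 3 + 2 + 3 + 1 + 0 = 9
  Park: 4 + 3 + 2 + 3 + 2 = 14
  Nguyen: 1 + 4 + 1 + 4 + 1 = 11
  Umar: 0 + 1 + 4 + 2 + 3 = 10
  Rao: 2 + 0 + 0 + 0 + 4 = 6

14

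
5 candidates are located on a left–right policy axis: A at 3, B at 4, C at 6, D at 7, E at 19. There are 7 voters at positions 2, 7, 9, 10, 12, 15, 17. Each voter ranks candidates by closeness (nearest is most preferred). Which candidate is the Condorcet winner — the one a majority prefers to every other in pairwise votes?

With single-peaked preferences on a line, the Condorcet winner is the candidate closest to the median voter.
The median voter (position 10) is closest to D at 7.
Check: D vs C — voters closer to D: 6 of 7.

D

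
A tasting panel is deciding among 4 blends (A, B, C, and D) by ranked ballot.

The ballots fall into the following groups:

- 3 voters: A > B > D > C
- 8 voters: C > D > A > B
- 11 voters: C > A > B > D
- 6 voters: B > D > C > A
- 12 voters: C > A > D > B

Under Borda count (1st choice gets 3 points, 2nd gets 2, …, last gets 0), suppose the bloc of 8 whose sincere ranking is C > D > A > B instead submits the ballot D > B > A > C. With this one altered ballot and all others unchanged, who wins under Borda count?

C

Borda totals with the altered ballot: A 63, B 51, C 75, D 51.
The winner is unchanged: still C.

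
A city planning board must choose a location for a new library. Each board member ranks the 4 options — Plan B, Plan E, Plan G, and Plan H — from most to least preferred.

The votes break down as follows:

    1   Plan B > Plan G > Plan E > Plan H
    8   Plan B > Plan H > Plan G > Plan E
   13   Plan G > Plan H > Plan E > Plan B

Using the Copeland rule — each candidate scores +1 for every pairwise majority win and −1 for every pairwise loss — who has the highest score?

Pairwise results:
  Plan B vs Plan E: Plan E wins 13–9.
  Plan B vs Plan G: Plan G wins 13–9.
  Plan B vs Plan H: Plan H wins 13–9.
  Plan E vs Plan G: Plan G wins 22–0.
  Plan E vs Plan H: Plan H wins 21–1.
  Plan G vs Plan H: Plan G wins 14–8.
Copeland scores (wins − losses):
  Plan B: 0 − 3 = -3
  Plan E: 1 − 2 = -1
  Plan G: 3 − 0 = 3
  Plan H: 2 − 1 = 1
Plan G has the best Copeland score.

Plan G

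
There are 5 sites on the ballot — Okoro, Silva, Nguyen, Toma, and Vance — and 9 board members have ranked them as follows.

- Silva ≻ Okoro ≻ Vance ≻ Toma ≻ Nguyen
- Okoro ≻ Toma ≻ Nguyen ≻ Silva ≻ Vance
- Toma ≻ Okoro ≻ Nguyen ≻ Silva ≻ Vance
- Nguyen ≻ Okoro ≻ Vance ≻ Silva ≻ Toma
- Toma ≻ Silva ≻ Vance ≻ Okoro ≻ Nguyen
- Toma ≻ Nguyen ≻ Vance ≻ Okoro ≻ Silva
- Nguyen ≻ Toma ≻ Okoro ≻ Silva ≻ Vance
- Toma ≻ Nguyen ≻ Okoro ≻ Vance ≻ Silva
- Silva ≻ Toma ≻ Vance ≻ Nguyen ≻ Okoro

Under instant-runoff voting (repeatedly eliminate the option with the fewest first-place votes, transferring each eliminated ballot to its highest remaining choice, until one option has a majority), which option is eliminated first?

Vance

Round 1: Toma 4, Silva 2, Nguyen 2, Okoro 1, Vance 0. Vance has the fewest and is eliminated.
Round 2: Toma 4, Silva 2, Nguyen 2, Okoro 1. Okoro has the fewest and is eliminated.
Round 3: Toma 5, Silva 2, Nguyen 2. Toma has a majority.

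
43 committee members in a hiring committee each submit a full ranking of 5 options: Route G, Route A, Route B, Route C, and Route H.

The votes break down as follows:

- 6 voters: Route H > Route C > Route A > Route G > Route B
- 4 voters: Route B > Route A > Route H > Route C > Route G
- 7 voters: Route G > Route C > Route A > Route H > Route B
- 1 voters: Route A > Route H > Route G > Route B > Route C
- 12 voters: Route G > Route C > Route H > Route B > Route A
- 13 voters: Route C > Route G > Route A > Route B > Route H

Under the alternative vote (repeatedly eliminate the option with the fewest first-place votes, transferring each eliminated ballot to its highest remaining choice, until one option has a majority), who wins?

Route C

Round 1: Route G 19, Route C 13, Route H 6, Route B 4, Route A 1. Route A has the fewest and is eliminated.
Round 2: Route G 19, Route C 13, Route H 7, Route B 4. Route B has the fewest and is eliminated.
Round 3: Route G 19, Route C 13, Route H 11. Route H has the fewest and is eliminated.
Round 4: Route C 23, Route G 20. Route C has a majority.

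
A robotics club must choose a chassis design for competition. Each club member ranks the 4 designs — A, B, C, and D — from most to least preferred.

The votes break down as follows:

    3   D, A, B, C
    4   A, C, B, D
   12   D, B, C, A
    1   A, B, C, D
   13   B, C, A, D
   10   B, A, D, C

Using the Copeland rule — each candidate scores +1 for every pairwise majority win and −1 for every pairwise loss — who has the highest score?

Pairwise results:
  A vs B: B wins 35–8.
  A vs C: C wins 25–18.
  A vs D: A wins 28–15.
  B vs C: B wins 39–4.
  B vs D: B wins 28–15.
  C vs D: D wins 25–18.
Copeland scores (wins − losses):
  A: 1 − 2 = -1
  B: 3 − 0 = 3
  C: 1 − 2 = -1
  D: 1 − 2 = -1
B has the best Copeland score.

B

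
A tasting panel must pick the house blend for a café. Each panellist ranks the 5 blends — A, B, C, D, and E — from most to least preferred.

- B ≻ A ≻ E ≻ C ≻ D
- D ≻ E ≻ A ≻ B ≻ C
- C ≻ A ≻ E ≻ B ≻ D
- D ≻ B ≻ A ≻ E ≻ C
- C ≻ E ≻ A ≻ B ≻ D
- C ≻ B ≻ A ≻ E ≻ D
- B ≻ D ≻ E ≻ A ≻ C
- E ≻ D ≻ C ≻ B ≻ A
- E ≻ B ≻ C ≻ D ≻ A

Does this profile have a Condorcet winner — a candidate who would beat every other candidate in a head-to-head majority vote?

Yes

Head-to-head results (9 voters total):
A vs B: B wins 6–3.
A vs C: C wins 5–4.
A vs D: D wins 5–4.
A vs E: E wins 5–4.
B vs C: B wins 5–4.
B vs D: B wins 6–3.
B vs E: E wins 5–4.
C vs D: C wins 5–4.
C vs E: E wins 6–3.
D vs E: E wins 6–3.
E beats each rival — A (5–4), B (5–4), C (6–3), D (6–3) — so E is the Condorcet winner.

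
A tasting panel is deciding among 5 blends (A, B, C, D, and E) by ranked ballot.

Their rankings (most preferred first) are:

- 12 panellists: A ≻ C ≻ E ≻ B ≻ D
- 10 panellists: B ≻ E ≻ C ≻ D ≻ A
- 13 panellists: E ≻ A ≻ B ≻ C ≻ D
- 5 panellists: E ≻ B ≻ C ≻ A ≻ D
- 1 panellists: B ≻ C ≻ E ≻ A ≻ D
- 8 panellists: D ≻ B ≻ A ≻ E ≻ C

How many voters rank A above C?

Ballots ranking A above C: 12+13+8 = 33.
Ballots ranking C above A: 10+5+1 = 16.
So 33 of 49 voters prefer A to C.

33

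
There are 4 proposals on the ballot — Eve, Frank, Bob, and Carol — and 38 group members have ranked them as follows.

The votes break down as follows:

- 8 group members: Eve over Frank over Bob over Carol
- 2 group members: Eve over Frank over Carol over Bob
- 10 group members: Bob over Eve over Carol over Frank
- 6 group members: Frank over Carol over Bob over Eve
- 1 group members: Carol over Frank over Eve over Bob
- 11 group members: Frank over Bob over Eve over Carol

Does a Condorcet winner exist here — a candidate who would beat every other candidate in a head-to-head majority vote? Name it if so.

None — there is no Condorcet winner

Head-to-head results (38 voters total):
Eve vs Frank: Eve wins 20–18.
Eve vs Bob: Bob wins 27–11.
Eve vs Carol: Eve wins 31–7.
Frank vs Bob: Frank wins 28–10.
Frank vs Carol: Frank wins 27–11.
Bob vs Carol: Bob wins 29–9.
No candidate beats all others: Eve beats Frank beats Bob beats Eve, a majority cycle.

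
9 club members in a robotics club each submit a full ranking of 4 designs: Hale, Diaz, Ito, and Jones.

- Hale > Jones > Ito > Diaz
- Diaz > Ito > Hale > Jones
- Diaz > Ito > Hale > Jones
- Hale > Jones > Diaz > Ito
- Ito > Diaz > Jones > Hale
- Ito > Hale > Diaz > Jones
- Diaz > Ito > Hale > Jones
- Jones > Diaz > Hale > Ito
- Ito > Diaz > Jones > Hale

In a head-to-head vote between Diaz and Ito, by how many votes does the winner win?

Ballots ranking Diaz above Ito: 5.
Ballots ranking Ito above Diaz: 4.
Diaz wins 5–4, a margin of 1.

1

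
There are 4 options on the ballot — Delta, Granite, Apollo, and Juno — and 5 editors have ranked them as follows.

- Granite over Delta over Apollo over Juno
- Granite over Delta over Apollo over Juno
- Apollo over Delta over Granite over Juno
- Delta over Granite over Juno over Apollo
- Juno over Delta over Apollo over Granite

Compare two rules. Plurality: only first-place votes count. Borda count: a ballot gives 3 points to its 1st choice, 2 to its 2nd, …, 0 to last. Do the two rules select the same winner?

No

Plurality first-place counts: Delta 1, Granite 2, Apollo 1, Juno 1 → Granite.
Borda totals: Delta 11, Granite 9, Apollo 6, Juno 4 → Delta.
The two rules disagree: plurality picks Granite, Borda picks Delta.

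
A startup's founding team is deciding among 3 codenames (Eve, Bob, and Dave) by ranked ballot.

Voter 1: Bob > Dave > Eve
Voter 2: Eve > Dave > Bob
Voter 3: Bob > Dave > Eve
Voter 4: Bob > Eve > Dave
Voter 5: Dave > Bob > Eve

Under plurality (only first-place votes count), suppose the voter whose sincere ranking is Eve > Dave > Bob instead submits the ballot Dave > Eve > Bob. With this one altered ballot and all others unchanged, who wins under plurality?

Bob

First-place totals with the altered ballot: Eve 0, Bob 3, Dave 2.
The winner is unchanged: still Bob.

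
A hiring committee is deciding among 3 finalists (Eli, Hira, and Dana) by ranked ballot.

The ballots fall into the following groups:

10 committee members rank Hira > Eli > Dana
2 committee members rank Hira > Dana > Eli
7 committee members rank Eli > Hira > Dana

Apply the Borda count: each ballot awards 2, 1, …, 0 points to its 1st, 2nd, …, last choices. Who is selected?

Borda scores:
  Eli: 10·1 + 2·0 + 7·2 = 24
  Hira: 10·2 + 2·2 + 7·1 = 31
  Dana: 10·0 + 2·1 + 7·0 = 2
Hira has the highest total.

Hira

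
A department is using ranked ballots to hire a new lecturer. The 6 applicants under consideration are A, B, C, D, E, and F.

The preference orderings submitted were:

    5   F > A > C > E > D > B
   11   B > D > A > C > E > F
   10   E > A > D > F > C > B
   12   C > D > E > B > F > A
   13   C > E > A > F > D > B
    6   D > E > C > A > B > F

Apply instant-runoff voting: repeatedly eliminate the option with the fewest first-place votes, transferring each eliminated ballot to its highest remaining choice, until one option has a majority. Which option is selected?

Round 1: C 25, B 11, E 10, D 6, F 5, A 0. A has the fewest and is eliminated.
Round 2: C 25, B 11, E 10, D 6, F 5. F has the fewest and is eliminated.
Round 3: C 30, B 11, E 10, D 6. C has a majority.

C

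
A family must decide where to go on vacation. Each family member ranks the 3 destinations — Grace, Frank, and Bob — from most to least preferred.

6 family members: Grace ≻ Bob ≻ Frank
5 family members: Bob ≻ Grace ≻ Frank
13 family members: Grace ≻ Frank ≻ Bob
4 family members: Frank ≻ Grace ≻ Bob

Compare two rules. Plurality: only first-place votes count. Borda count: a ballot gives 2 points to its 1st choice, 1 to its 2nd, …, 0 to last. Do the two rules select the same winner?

Yes

Plurality first-place counts: Grace 19, Frank 4, Bob 5 → Grace.
Borda totals: Grace 47, Frank 21, Bob 16 → Grace.
The two rules agree on Grace.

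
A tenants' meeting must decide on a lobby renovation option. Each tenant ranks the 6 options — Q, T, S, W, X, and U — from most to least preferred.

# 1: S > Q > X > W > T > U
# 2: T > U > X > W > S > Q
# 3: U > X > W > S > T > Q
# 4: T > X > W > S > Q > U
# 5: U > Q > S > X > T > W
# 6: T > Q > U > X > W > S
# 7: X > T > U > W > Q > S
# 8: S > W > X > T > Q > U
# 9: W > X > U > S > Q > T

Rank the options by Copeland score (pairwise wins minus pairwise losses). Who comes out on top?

X

Pairwise results:
  Q vs T: T wins 6–3.
  Q vs S: S wins 6–3.
  Q vs W: W wins 6–3.
  Q vs X: X wins 6–3.
  Q vs U: U wins 5–4.
  T vs S: S wins 5–4.
  T vs W: T wins 5–4.
  T vs X: X wins 6–3.
  T vs U: T wins 6–3.
  S vs W: W wins 6–3.
  S vs X: X wins 6–3.
  S vs U: U wins 6–3.
  W vs X: X wins 7–2.
  W vs U: U wins 5–4.
  X vs U: X wins 5–4.
Copeland scores (wins − losses):
  Q: 0 − 5 = -5
  T: 3 − 2 = 1
  S: 2 − 3 = -1
  W: 2 − 3 = -1
  X: 5 − 0 = 5
  U: 3 − 2 = 1
X has the best Copeland score.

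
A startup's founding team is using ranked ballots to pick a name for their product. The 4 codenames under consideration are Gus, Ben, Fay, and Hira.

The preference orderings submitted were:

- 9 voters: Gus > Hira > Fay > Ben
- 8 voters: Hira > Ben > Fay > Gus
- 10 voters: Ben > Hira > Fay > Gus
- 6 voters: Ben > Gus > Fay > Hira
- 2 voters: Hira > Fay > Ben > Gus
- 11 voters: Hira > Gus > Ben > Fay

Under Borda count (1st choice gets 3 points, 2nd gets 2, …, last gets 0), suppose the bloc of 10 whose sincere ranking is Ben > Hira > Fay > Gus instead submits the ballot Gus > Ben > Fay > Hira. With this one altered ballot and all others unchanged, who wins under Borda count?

Gus

Borda totals with the altered ballot: Gus 91, Ben 67, Fay 37, Hira 81.
The switch changes the winner from Hira to Gus.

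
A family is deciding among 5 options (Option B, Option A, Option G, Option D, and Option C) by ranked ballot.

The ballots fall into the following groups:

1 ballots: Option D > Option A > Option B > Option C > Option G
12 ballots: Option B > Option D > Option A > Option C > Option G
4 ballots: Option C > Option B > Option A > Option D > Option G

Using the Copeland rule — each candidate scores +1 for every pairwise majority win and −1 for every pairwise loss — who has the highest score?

Option B

Pairwise results:
  Option B vs Option A: Option B wins 16–1.
  Option B vs Option G: Option B wins 17–0.
  Option B vs Option D: Option B wins 16–1.
  Option B vs Option C: Option B wins 13–4.
  Option A vs Option G: Option A wins 17–0.
  Option A vs Option D: Option D wins 13–4.
  Option A vs Option C: Option A wins 13–4.
  Option G vs Option D: Option D wins 17–0.
  Option G vs Option C: Option C wins 17–0.
  Option D vs Option C: Option D wins 13–4.
Copeland scores (wins − losses):
  Option B: 4 − 0 = 4
  Option A: 2 − 2 = 0
  Option G: 0 − 4 = -4
  Option D: 3 − 1 = 2
  Option C: 1 − 3 = -2
Option B has the best Copeland score.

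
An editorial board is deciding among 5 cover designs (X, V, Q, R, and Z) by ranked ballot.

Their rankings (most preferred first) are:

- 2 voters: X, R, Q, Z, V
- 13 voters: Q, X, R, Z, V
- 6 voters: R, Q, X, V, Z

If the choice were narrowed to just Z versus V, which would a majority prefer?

Z

Ballots ranking Z above V: 2+13 = 15.
Ballots ranking V above Z: 6.
Z wins the head-to-head, 15–6.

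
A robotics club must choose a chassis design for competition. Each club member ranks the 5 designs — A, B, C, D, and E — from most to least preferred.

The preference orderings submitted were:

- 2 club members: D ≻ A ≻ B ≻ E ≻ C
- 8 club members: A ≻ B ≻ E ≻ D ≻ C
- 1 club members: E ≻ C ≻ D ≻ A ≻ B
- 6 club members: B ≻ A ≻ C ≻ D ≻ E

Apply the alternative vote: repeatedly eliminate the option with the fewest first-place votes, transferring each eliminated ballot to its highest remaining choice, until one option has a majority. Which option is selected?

Round 1: A 8, B 6, D 2, E 1, C 0. C has the fewest and is eliminated.
Round 2: A 8, B 6, D 2, E 1. E has the fewest and is eliminated.
Round 3: A 8, B 6, D 3. D has the fewest and is eliminated.
Round 4: A 11, B 6. A has a majority.

A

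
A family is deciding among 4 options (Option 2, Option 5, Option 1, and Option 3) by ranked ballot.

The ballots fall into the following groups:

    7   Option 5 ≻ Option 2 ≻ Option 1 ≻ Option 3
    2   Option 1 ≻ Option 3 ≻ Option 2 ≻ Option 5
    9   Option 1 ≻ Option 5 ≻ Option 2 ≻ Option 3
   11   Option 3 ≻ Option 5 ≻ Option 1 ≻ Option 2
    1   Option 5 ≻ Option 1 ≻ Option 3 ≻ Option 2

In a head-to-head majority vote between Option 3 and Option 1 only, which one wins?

Ballots ranking Option 3 above Option 1: 11.
Ballots ranking Option 1 above Option 3: 7+2+9+1 = 19.
Option 1 wins the head-to-head, 19–11.

Option 1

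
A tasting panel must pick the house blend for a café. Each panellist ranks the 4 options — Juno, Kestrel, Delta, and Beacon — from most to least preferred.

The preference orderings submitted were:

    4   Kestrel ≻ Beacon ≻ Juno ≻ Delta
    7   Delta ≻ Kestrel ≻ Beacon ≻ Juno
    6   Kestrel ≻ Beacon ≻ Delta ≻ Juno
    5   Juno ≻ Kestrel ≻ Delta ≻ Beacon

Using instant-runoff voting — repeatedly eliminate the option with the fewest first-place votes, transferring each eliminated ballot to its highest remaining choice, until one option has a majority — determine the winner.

Kestrel

Round 1: Kestrel 10, Delta 7, Juno 5, Beacon 0. Beacon has the fewest and is eliminated.
Round 2: Kestrel 10, Delta 7, Juno 5. Juno has the fewest and is eliminated.
Round 3: Kestrel 15, Delta 7. Kestrel has a majority.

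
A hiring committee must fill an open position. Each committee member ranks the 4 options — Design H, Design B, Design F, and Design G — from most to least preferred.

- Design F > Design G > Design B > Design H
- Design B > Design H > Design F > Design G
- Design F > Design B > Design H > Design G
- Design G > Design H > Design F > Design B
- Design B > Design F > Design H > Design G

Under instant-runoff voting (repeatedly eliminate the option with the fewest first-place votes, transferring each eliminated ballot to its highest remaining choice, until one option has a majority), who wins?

Design F

Round 1: Design B 2, Design F 2, Design G 1, Design H 0. Design H has the fewest and is eliminated.
Round 2: Design B 2, Design F 2, Design G 1. Design G has the fewest and is eliminated.
Round 3: Design F 3, Design B 2. Design F has a majority.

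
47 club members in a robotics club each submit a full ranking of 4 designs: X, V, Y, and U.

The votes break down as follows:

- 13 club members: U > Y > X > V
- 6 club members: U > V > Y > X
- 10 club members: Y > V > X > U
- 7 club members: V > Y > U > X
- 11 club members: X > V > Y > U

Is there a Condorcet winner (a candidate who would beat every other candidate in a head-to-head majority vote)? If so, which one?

Head-to-head results (47 voters total):
X vs V: X wins 24–23.
X vs Y: Y wins 36–11.
X vs U: U wins 26–21.
V vs Y: V wins 24–23.
V vs U: V wins 28–19.
Y vs U: Y wins 28–19.
No candidate beats all others: X beats V beats Y beats X, a majority cycle.

There is no Condorcet winner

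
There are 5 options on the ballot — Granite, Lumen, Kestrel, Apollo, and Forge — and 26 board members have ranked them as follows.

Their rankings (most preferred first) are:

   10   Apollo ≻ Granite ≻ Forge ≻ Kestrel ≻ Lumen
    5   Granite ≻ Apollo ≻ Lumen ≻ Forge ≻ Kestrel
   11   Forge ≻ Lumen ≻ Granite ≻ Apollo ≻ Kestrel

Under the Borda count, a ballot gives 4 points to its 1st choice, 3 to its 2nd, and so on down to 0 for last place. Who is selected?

Borda scores:
  Granite: 10·3 + 5·4 + 11·2 = 72
  Lumen: 10·0 + 5·2 + 11·3 = 43
  Kestrel: 10·1 + 5·0 + 11·0 = 10
  Apollo: 10·4 + 5·3 + 11·1 = 66
  Forge: 10·2 + 5·1 + 11·4 = 69
Granite has the highest total.

Granite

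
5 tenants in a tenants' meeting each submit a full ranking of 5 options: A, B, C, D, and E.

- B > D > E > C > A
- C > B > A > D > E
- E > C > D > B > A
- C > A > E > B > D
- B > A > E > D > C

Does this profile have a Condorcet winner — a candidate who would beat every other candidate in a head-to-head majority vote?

Head-to-head results (5 voters total):
A vs B: B wins 4–1.
A vs C: C wins 4–1.
A vs D: A wins 3–2.
A vs E: A wins 3–2.
B vs C: C wins 3–2.
B vs D: B wins 4–1.
B vs E: B wins 3–2.
C vs D: C wins 3–2.
C vs E: E wins 3–2.
D vs E: E wins 3–2.
No candidate beats all others: A beats E beats C beats A, a majority cycle.

No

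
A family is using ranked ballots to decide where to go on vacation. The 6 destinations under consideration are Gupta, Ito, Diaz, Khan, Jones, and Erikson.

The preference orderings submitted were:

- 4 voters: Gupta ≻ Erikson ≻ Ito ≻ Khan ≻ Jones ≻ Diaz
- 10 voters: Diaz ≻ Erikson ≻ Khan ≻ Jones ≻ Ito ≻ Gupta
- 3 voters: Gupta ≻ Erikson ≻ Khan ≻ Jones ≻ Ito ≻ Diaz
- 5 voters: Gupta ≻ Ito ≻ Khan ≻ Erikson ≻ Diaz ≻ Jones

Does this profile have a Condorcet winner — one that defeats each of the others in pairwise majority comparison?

Head-to-head results (22 voters total):
Gupta vs Ito: Gupta wins 12–10.
Gupta vs Diaz: Gupta wins 12–10.
Gupta vs Khan: Gupta wins 12–10.
Gupta vs Jones: Gupta wins 12–10.
Gupta vs Erikson: Gupta wins 12–10.
Ito vs Diaz: Ito wins 12–10.
Ito vs Khan: Khan wins 13–9.
Ito vs Jones: Jones wins 13–9.
Ito vs Erikson: Erikson wins 17–5.
Diaz vs Khan: Khan wins 12–10.
Diaz vs Jones: Diaz wins 15–7.
Diaz vs Erikson: Erikson wins 12–10.
Khan vs Jones: Khan wins 22–0.
Khan vs Erikson: Erikson wins 17–5.
Jones vs Erikson: Erikson wins 22–0.
Gupta beats each rival — Ito (12–10), Diaz (12–10), Khan (12–10), Jones (12–10), Erikson (12–10) — so Gupta is the Condorcet winner.

Yes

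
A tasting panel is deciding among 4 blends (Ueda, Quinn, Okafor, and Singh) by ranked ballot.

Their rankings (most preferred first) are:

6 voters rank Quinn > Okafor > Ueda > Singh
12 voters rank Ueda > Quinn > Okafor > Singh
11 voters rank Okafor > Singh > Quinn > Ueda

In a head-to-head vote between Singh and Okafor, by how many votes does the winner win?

Ballots ranking Singh above Okafor: 0.
Ballots ranking Okafor above Singh: 6+12+11 = 29.
Okafor wins 29–0, a margin of 29.

29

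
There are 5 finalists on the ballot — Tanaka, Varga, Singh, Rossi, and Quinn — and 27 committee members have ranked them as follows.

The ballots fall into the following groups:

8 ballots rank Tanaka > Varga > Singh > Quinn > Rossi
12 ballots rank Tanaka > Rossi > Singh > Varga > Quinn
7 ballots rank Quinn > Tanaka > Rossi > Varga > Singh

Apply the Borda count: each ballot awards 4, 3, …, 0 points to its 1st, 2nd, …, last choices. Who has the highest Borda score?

Tanaka

Borda scores:
  Tanaka: 8·4 + 12·4 + 7·3 = 101
  Varga: 8·3 + 12·1 + 7·1 = 43
  Singh: 8·2 + 12·2 + 7·0 = 40
  Rossi: 8·0 + 12·3 + 7·2 = 50
  Quinn: 8·1 + 12·0 + 7·4 = 36
Tanaka has the highest total.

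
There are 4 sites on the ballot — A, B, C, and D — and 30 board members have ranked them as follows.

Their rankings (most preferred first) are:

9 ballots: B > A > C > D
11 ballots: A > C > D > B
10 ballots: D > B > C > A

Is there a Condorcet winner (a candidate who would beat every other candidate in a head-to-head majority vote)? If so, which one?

There is no Condorcet winner

Head-to-head results (30 voters total):
A vs B: B wins 19–11.
A vs C: A wins 20–10.
A vs D: A wins 20–10.
B vs C: B wins 19–11.
B vs D: D wins 21–9.
C vs D: C wins 20–10.
No candidate beats all others: A beats D beats B beats A, a majority cycle.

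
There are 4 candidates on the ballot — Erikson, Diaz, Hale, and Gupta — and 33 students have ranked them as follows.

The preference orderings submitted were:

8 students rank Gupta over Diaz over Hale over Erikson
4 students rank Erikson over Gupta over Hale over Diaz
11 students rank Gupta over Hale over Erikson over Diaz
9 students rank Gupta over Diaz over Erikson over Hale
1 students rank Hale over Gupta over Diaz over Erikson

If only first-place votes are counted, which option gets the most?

First-place vote totals:
  Erikson: 4
  Diaz: 0
  Hale: 1
  Gupta: 28
Gupta has the most first-place votes.

Gupta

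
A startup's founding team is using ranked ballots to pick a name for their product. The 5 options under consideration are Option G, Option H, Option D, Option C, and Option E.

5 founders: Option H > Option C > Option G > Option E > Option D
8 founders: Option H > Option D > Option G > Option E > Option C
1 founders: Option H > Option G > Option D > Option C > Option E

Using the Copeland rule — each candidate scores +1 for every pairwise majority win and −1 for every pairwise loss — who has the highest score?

Option H

Pairwise results:
  Option G vs Option H: Option H wins 14–0.
  Option G vs Option D: Option D wins 8–6.
  Option G vs Option C: Option G wins 9–5.
  Option G vs Option E: Option G wins 14–0.
  Option H vs Option D: Option H wins 14–0.
  Option H vs Option C: Option H wins 14–0.
  Option H vs Option E: Option H wins 14–0.
  Option D vs Option C: Option D wins 9–5.
  Option D vs Option E: Option D wins 9–5.
  Option C vs Option E: Option E wins 8–6.
Copeland scores (wins − losses):
  Option G: 2 − 2 = 0
  Option H: 4 − 0 = 4
  Option D: 3 − 1 = 2
  Option C: 0 − 4 = -4
  Option E: 1 − 3 = -2
Option H has the best Copeland score.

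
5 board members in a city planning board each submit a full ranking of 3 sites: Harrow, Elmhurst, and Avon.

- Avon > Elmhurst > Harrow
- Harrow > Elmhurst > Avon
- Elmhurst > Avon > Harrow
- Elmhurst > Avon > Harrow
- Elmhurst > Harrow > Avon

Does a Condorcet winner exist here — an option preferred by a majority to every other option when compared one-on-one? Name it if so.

Elmhurst

Head-to-head results (5 voters total):
Harrow vs Elmhurst: Elmhurst wins 4–1.
Harrow vs Avon: Avon wins 3–2.
Elmhurst vs Avon: Elmhurst wins 4–1.
Elmhurst beats each rival — Harrow (4–1), Avon (4–1) — so Elmhurst is the Condorcet winner.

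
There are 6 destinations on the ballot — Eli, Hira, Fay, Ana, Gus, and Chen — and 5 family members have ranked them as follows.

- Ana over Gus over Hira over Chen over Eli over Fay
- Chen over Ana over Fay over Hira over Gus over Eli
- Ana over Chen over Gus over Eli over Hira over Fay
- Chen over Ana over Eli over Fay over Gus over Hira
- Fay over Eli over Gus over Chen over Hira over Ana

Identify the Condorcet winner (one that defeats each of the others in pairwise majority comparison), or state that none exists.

Head-to-head results (5 voters total):
Eli vs Hira: Eli wins 3–2.
Eli vs Fay: Eli wins 3–2.
Eli vs Ana: Ana wins 4–1.
Eli vs Gus: Gus wins 3–2.
Eli vs Chen: Chen wins 4–1.
Hira vs Fay: Fay wins 3–2.
Hira vs Ana: Ana wins 4–1.
Hira vs Gus: Gus wins 4–1.
Hira vs Chen: Chen wins 4–1.
Fay vs Ana: Ana wins 4–1.
Fay vs Gus: Fay wins 3–2.
Fay vs Chen: Chen wins 4–1.
Ana vs Gus: Ana wins 4–1.
Ana vs Chen: Chen wins 3–2.
Gus vs Chen: Chen wins 3–2.
Chen beats each rival — Eli (4–1), Hira (4–1), Fay (4–1), Ana (3–2), Gus (3–2) — so Chen is the Condorcet winner.

Chen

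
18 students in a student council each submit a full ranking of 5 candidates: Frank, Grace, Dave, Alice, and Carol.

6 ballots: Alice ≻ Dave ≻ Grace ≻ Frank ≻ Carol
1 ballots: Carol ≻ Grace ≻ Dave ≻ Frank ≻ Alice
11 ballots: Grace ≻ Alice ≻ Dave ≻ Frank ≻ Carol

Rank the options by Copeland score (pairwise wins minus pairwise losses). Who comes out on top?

Pairwise results:
  Frank vs Grace: Grace wins 18–0.
  Frank vs Dave: Dave wins 18–0.
  Frank vs Alice: Alice wins 17–1.
  Frank vs Carol: Frank wins 17–1.
  Grace vs Dave: Grace wins 12–6.
  Grace vs Alice: Grace wins 12–6.
  Grace vs Carol: Grace wins 17–1.
  Dave vs Alice: Alice wins 17–1.
  Dave vs Carol: Dave wins 17–1.
  Alice vs Carol: Alice wins 17–1.
Copeland scores (wins − losses):
  Frank: 1 − 3 = -2
  Grace: 4 − 0 = 4
  Dave: 2 − 2 = 0
  Alice: 3 − 1 = 2
  Carol: 0 − 4 = -4
Grace has the best Copeland score.

Grace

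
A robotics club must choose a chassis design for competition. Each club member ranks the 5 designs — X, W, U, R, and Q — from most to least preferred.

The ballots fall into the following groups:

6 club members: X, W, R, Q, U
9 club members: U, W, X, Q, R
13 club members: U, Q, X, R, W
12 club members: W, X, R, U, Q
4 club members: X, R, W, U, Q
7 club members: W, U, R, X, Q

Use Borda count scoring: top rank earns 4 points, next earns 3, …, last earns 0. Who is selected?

W

Borda scores:
  X: 6·4 + 9·2 + 13·2 + 12·3 + 4·4 + 7·1 = 127
  W: 6·3 + 9·3 + 13·0 + 12·4 + 4·2 + 7·4 = 129
  U: 6·0 + 9·4 + 13·4 + 12·1 + 4·1 + 7·3 = 125
  R: 6·2 + 9·0 + 13·1 + 12·2 + 4·3 + 7·2 = 75
  Q: 6·1 + 9·1 + 13·3 + 12·0 + 4·0 + 7·0 = 54
W has the highest total.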